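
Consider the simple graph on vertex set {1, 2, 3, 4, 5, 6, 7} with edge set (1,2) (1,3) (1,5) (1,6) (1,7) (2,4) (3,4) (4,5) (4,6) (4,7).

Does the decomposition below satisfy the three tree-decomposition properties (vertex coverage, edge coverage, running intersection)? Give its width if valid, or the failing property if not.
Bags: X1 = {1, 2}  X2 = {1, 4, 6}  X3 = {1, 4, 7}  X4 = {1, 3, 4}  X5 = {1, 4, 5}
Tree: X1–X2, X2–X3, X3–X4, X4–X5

No — edge (4,2) lies in no bag.

A tree decomposition must satisfy three properties: every vertex lies in some bag; for every edge, both endpoints lie together in some bag; and for every vertex, the bags containing it form a connected subtree. Here edge (4,2) lies in no bag, so the decomposition is invalid.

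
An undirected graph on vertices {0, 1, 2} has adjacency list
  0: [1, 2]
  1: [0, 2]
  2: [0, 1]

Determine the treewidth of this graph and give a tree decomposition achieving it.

Treewidth 2.
One optimal decomposition is:
Bags: B1 = {0, 1, 2}
Tree: (single bag)

With just one bag of size 3, the width is 3 − 1 = 2, so tw(G) ≤ 2. For the lower bound, the 3 vertices {0, 1, 2} are pairwise adjacent, and any tree decomposition puts a clique entirely inside one bag — forcing width ≥ 2. The upper and lower bounds meet at 2, so that is the treewidth.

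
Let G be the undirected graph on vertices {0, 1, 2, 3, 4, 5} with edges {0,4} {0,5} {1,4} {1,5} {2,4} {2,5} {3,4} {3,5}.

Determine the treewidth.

A width-2 tree decomposition is:
Bags: B1 = {0, 4, 5}  B2 = {3, 4, 5}  B3 = {1, 4, 5}  B4 = {2, 4, 5}
Tree: B1–B2, B2–B3, B3–B4
The largest bag has 3 vertices, giving width 2; this decomposition certifies tw(G) ≤ 2. The edges 0–5–3–4–0 form a cycle, so G is not a tree and its treewidth is at least 2. Combining the bounds, tw(G) = 2.

2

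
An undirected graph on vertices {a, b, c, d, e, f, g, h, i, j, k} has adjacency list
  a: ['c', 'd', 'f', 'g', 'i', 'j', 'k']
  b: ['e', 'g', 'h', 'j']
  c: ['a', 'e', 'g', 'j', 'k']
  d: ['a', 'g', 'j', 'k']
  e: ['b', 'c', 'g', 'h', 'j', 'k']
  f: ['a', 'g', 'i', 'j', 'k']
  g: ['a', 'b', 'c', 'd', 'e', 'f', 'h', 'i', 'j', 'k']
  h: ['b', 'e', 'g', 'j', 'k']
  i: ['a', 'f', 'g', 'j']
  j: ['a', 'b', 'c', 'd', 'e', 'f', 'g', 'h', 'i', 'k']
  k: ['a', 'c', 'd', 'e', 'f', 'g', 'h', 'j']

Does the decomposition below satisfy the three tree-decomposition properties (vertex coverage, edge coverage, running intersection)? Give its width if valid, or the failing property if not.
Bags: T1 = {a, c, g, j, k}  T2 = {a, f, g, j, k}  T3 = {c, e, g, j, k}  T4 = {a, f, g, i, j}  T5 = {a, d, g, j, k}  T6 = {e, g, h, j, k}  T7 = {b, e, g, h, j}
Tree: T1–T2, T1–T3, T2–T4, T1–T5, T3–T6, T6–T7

Yes; width 4.

Checking the three conditions: (i) the bags cover all of {a, b, c, d, e, f, g, h, i, j, k}; (ii) for each edge, some bag contains both endpoints; (iii) the bags containing any fixed vertex form a subtree. All hold, so the decomposition is valid with width 5 − 1 = 4.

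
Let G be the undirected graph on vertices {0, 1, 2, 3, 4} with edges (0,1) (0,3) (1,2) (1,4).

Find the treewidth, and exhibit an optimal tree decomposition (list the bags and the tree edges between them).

The largest bag has 2 vertices, giving width 1; this decomposition certifies tw(G) ≤ 1. Any graph with an edge has treewidth ≥ 1, and G has the edge 1–2. Therefore the treewidth is 1.

Treewidth 1.
One optimal decomposition is:
Bags: B1 = {1, 2}  B2 = {0, 1}  B3 = {0, 3}  B4 = {1, 4}
Tree: B1–B2, B2–B3, B2–B4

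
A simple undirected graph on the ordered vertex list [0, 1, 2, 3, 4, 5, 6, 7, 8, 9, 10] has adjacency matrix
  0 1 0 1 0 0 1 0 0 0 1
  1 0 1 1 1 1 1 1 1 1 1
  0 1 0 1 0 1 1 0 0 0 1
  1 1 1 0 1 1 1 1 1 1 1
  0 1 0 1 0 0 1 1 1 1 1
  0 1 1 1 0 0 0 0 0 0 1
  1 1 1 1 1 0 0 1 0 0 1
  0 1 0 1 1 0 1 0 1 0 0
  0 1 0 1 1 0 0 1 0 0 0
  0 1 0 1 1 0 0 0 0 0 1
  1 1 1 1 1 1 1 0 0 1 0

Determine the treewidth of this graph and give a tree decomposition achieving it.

Each bag holds 5 vertices, so the decomposition has width 4, which upper-bounds the treewidth. Conversely, {1, 3, 4, 7, 8} is a clique of size 5, and the vertices of any clique must share a bag in every tree decomposition; so some bag has ≥ 5 vertices and tw(G) ≥ 4. Therefore the treewidth is 4.

Treewidth 4.
One optimal decomposition is:
Bags: B1 = {0, 1, 3, 6, 10}  B2 = {1, 3, 4, 6, 10}  B3 = {1, 2, 3, 6, 10}  B4 = {1, 3, 4, 9, 10}  B5 = {1, 3, 4, 6, 7}  B6 = {1, 2, 3, 5, 10}  B7 = {1, 3, 4, 7, 8}
Tree: B1–B2, B2–B3, B2–B4, B2–B5, B3–B6, B5–B7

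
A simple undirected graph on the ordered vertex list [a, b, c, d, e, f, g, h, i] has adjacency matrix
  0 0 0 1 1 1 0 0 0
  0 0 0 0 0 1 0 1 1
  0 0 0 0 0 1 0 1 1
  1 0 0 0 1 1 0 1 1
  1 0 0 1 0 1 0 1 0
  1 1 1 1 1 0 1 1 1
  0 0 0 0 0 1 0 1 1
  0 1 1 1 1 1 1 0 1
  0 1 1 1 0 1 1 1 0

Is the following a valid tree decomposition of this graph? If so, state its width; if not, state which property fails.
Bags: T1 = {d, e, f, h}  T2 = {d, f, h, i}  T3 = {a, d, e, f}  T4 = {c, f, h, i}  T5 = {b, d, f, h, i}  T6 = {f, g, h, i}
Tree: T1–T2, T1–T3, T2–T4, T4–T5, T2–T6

No — bags containing vertex d are not connected in the tree.

A tree decomposition must satisfy three properties: every vertex lies in some bag; for every edge, both endpoints lie together in some bag; and for every vertex, the bags containing it form a connected subtree. Here bags containing vertex d are not connected in the tree, so the decomposition is invalid.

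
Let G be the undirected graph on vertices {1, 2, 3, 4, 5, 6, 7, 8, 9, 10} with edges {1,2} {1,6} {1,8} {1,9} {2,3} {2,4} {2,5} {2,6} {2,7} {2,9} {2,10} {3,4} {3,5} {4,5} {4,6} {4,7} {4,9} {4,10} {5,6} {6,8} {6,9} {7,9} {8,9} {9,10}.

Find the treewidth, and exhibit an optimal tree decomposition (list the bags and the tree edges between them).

Treewidth 3.
One optimal decomposition is:
Bags: B1 = {2, 4, 5, 6}  B2 = {2, 4, 6, 9}  B3 = {1, 2, 6, 9}  B4 = {2, 3, 4, 5}  B5 = {1, 6, 8, 9}  B6 = {2, 4, 7, 9}  B7 = {2, 4, 9, 10}
Tree: B1–B2, B2–B3, B1–B4, B3–B5, B2–B6, B6–B7

Each bag holds 4 vertices, so the decomposition has width 3, which upper-bounds the treewidth. Conversely, {1, 6, 8, 9} is a clique of size 4, and the vertices of any clique must share a bag in every tree decomposition; so some bag has ≥ 4 vertices and tw(G) ≥ 3. Therefore the treewidth is 3.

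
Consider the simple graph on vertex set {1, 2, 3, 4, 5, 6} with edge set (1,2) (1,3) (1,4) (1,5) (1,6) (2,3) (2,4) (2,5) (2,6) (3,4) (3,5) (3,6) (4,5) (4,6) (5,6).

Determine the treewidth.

5

A width-5 tree decomposition is:
Bags: B1 = {1, 2, 3, 4, 5, 6}
Tree: (single bag)
A single bag containing all 6 vertices is trivially a valid decomposition of width 5. Conversely, {1, 2, 3, 4, 5, 6} is a clique of size 6, and the vertices of any clique must share a bag in every tree decomposition; so some bag has ≥ 6 vertices and tw(G) ≥ 5. Combining the bounds, tw(G) = 5.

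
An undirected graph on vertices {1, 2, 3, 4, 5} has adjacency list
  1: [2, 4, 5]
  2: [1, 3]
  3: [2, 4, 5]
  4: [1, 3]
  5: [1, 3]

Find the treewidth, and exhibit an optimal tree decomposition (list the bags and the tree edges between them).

Treewidth 2.
One such decomposition:
Bags: B1 = {1, 2, 3}  B2 = {1, 3, 4}  B3 = {1, 3, 5}
Tree: B1–B2, B2–B3

Every bag has size at most 3, so the width is 3 − 1 = 2 and tw(G) ≤ 2. For the lower bound, G contains the cycle 3–2–1–4–3, so G is not a forest; only forests have treewidth ≤ 1, hence tw(G) ≥ 2. Combining the bounds, tw(G) = 2.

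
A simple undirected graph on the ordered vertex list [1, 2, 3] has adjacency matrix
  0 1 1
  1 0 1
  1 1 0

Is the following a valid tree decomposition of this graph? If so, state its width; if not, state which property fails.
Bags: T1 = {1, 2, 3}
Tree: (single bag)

Vertex coverage: the bags together contain {1, 2, 3}, the full vertex set. Edge coverage: each edge of G has both endpoints in at least one bag. Running intersection: for every vertex, the bags containing it form a connected subtree. All three properties hold, so this is a valid tree decomposition of width max|bag| − 1 = 2, and hence tw(G) ≤ 2.

Yes; width 2.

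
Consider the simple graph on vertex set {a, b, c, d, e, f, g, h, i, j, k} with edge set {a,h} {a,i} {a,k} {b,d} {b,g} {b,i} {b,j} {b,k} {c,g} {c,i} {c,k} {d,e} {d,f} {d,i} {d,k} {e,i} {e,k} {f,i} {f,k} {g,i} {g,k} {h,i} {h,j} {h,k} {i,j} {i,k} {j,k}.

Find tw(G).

A width-3 tree decomposition is:
Bags: B1 = {b, i, j, k}  B2 = {b, g, i, k}  B3 = {c, g, i, k}  B4 = {b, d, i, k}  B5 = {d, f, i, k}  B6 = {h, i, j, k}  B7 = {a, h, i, k}  B8 = {d, e, i, k}
Tree: B1–B2, B2–B3, B2–B4, B4–B5, B1–B6, B6–B7, B4–B8
Each bag holds 4 vertices, so the decomposition has width 3, which upper-bounds the treewidth. Conversely, {d, e, i, k} is a clique of size 4, and the vertices of any clique must share a bag in every tree decomposition; so some bag has ≥ 4 vertices and tw(G) ≥ 3. Hence tw(G) = 3 exactly.

3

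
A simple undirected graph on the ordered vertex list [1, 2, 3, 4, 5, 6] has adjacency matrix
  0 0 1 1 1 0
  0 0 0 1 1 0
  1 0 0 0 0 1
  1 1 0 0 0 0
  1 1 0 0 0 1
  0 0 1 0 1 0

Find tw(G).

2

A width-2 tree decomposition is:
Bags: B1 = {1, 3, 6}  B2 = {1, 5, 6}  B3 = {1, 4, 5}  B4 = {2, 4, 5}
Tree: B1–B2, B2–B3, B3–B4
The largest bag has 3 vertices, giving width 2; this decomposition certifies tw(G) ≤ 2. The edges 3–6–5–1–3 form a cycle, so G is not a tree and its treewidth is at least 2. The upper and lower bounds meet at 2, so that is the treewidth.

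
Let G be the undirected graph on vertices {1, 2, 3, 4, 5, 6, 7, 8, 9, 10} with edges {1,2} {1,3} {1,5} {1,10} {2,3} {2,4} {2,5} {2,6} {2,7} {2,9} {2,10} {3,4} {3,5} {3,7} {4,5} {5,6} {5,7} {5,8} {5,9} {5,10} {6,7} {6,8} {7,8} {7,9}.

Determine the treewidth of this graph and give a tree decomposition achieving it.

The largest bag has 4 vertices, giving width 3; this decomposition certifies tw(G) ≤ 3. On the other hand G contains the 4-clique {5, 6, 7, 8}. A clique must lie in a single bag of any decomposition, so no decomposition can have width below 3. The upper and lower bounds meet at 3, so that is the treewidth.

Treewidth 3.
One optimal decomposition is:
Bags: B1 = {1, 2, 3, 5}  B2 = {1, 2, 5, 10}  B3 = {2, 3, 5, 7}  B4 = {2, 3, 4, 5}  B5 = {2, 5, 6, 7}  B6 = {2, 5, 7, 9}  B7 = {5, 6, 7, 8}
Tree: B1–B2, B1–B3, B1–B4, B3–B5, B3–B6, B5–B7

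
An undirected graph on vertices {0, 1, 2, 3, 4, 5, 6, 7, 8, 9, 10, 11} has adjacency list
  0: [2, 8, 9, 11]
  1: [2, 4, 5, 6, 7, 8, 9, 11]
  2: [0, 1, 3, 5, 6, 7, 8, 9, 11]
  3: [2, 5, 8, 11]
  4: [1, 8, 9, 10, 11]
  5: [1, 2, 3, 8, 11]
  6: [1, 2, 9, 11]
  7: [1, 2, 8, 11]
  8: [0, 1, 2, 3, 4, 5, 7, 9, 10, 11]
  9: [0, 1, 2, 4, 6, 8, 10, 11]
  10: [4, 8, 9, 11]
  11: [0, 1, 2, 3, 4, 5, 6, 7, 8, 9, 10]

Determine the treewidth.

A width-4 tree decomposition is:
Bags: B1 = {1, 2, 5, 8, 11}  B2 = {1, 2, 8, 9, 11}  B3 = {1, 4, 8, 9, 11}  B4 = {0, 2, 8, 9, 11}  B5 = {4, 8, 9, 10, 11}  B6 = {1, 2, 6, 9, 11}  B7 = {1, 2, 7, 8, 11}  B8 = {2, 3, 5, 8, 11}
Tree: B1–B2, B2–B3, B2–B4, B3–B5, B2–B6, B1–B7, B1–B8
Every bag has size at most 5, so the width is 5 − 1 = 4 and tw(G) ≤ 4. On the other hand G contains the 5-clique {0, 2, 8, 9, 11}. A clique must lie in a single bag of any decomposition, so no decomposition can have width below 4. Combining the bounds, tw(G) = 4.

4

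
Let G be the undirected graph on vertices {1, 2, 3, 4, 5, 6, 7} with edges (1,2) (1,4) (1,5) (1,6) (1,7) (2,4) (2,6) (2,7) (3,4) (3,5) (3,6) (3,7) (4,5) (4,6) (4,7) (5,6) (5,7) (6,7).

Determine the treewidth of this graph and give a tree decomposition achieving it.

The largest bag has 5 vertices, giving width 4; this decomposition certifies tw(G) ≤ 4. Conversely, {1, 2, 4, 6, 7} is a clique of size 5, and the vertices of any clique must share a bag in every tree decomposition; so some bag has ≥ 5 vertices and tw(G) ≥ 4. Therefore the treewidth is 4.

Treewidth 4.
One such decomposition:
Bags: B1 = {1, 4, 5, 6, 7}  B2 = {3, 4, 5, 6, 7}  B3 = {1, 2, 4, 6, 7}
Tree: B1–B2, B1–B3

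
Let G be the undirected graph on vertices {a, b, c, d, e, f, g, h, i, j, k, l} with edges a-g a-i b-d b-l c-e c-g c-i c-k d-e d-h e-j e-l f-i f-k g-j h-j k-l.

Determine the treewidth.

3

A width-3 tree decomposition is:
Bags: B1 = {b, d, h, j}  B2 = {b, d, e, j}  B3 = {b, e, j, l}  B4 = {e, g, j, l}  B5 = {c, e, g, l}  B6 = {c, g, k, l}  B7 = {a, c, g, k}  B8 = {a, c, i, k}  B9 = {a, f, i, k}
Tree: B1–B2, B2–B3, B3–B4, B4–B5, B5–B6, B6–B7, B7–B8, B8–B9
The largest bag has 4 vertices, giving width 3; this decomposition certifies tw(G) ≤ 3. For the lower bound: the 4 vertex sets {b,d,h}, {j}, {e}, {c,g,k,l} are disjoint, each induces a connected subgraph, and every pair is joined by at least one edge of G. Contracting each set to a single vertex therefore yields K_{4} as a minor, and since treewidth is minor-monotone, tw(G) ≥ tw(K_{4}) = 3. Combining the bounds, tw(G) = 3.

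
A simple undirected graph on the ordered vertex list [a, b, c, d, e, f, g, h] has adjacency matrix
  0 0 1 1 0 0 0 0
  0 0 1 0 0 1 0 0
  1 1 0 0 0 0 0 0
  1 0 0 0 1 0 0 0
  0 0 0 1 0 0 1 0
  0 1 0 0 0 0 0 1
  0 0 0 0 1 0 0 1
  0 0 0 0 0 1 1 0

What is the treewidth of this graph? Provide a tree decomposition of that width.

Treewidth 2.
Bags: B1 = {b, c, f}  B2 = {a, c, f}  B3 = {a, d, f}  B4 = {d, e, f}  B5 = {e, f, g}  B6 = {f, g, h}
Tree: B1–B2, B2–B3, B3–B4, B4–B5, B5–B6

Every bag has size at most 3, so the width is 3 − 1 = 2 and tw(G) ≤ 2. The edges f–b–c–a–d–e–g–h–f form a cycle, so G is not a tree and its treewidth is at least 2. Combining the bounds, tw(G) = 2.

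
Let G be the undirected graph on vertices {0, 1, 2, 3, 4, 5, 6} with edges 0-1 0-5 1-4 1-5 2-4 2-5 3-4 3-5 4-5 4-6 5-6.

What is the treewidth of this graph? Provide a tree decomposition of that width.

Treewidth 2.
Bags: B1 = {1, 4, 5}  B2 = {2, 4, 5}  B3 = {4, 5, 6}  B4 = {3, 4, 5}  B5 = {0, 1, 5}
Tree: B1–B2, B1–B3, B1–B4, B1–B5

The largest bag has 3 vertices, giving width 2; this decomposition certifies tw(G) ≤ 2. For the lower bound, the 3 vertices {0, 1, 5} are pairwise adjacent, and any tree decomposition puts a clique entirely inside one bag — forcing width ≥ 2. Hence tw(G) = 2 exactly.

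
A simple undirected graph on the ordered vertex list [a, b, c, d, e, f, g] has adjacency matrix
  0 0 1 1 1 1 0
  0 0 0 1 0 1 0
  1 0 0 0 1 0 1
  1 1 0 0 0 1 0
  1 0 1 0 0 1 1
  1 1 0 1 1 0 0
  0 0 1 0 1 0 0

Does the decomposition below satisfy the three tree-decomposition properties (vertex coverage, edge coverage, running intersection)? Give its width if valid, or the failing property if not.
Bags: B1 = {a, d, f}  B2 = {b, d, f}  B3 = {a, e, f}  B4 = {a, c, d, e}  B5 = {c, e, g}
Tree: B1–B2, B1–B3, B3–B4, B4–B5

No — bags containing vertex d are not connected in the tree.

A tree decomposition must satisfy three properties: every vertex lies in some bag; for every edge, both endpoints lie together in some bag; and for every vertex, the bags containing it form a connected subtree. Here bags containing vertex d are not connected in the tree, so the decomposition is invalid.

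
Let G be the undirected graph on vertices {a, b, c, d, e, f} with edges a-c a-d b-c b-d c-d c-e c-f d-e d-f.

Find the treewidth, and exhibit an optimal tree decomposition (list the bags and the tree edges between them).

Every bag has size at most 3, so the width is 3 − 1 = 2 and tw(G) ≤ 2. Conversely, {c, d, e} is a clique of size 3, and the vertices of any clique must share a bag in every tree decomposition; so some bag has ≥ 3 vertices and tw(G) ≥ 2. Hence tw(G) = 2 exactly.

Treewidth 2.
Bags: B1 = {a, c, d}  B2 = {b, c, d}  B3 = {c, d, f}  B4 = {c, d, e}
Tree: B1–B2, B1–B3, B1–B4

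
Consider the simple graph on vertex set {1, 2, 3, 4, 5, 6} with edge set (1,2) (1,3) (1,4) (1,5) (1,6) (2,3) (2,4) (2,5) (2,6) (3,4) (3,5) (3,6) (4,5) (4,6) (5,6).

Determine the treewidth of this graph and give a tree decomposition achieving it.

With just one bag of size 6, the width is 6 − 1 = 5, so tw(G) ≤ 5. On the other hand G contains the 6-clique {1, 2, 3, 4, 5, 6}. A clique must lie in a single bag of any decomposition, so no decomposition can have width below 5. The upper and lower bounds meet at 5, so that is the treewidth.

Treewidth 5.
Bags: B1 = {1, 2, 3, 4, 5, 6}
Tree: (single bag)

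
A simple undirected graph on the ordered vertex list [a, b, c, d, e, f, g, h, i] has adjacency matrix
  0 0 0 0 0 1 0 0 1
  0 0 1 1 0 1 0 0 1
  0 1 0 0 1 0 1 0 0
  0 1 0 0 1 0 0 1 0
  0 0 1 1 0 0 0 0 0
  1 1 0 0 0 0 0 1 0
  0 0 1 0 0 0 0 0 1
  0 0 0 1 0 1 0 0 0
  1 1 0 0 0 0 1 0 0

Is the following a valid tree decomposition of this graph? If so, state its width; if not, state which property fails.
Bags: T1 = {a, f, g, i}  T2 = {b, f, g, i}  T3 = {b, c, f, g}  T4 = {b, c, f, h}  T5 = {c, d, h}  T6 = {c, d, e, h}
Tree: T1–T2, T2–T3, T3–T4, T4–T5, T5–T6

No — edge (b,d) lies in no bag.

A tree decomposition must satisfy three properties: every vertex lies in some bag; for every edge, both endpoints lie together in some bag; and for every vertex, the bags containing it form a connected subtree. Here edge (b,d) lies in no bag, so the decomposition is invalid.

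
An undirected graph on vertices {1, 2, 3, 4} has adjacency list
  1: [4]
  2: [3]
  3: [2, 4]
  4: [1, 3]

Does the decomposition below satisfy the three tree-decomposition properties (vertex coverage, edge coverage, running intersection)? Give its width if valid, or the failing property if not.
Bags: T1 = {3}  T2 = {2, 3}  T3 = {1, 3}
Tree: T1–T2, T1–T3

No — vertex 4 appears in no bag.

A tree decomposition must satisfy three properties: every vertex lies in some bag; for every edge, both endpoints lie together in some bag; and for every vertex, the bags containing it form a connected subtree. Here vertex 4 appears in no bag, so the decomposition is invalid.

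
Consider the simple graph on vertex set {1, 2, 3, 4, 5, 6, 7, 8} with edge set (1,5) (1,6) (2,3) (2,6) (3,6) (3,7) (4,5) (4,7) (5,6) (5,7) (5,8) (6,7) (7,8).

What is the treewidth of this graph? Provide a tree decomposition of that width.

The largest bag has 3 vertices, giving width 2; this decomposition certifies tw(G) ≤ 2. Conversely, {2, 3, 6} is a clique of size 3, and the vertices of any clique must share a bag in every tree decomposition; so some bag has ≥ 3 vertices and tw(G) ≥ 2. Hence tw(G) = 2 exactly.

Treewidth 2.
Bags: B1 = {5, 6, 7}  B2 = {3, 6, 7}  B3 = {4, 5, 7}  B4 = {5, 7, 8}  B5 = {2, 3, 6}  B6 = {1, 5, 6}
Tree: B1–B2, B1–B3, B1–B4, B2–B5, B1–B6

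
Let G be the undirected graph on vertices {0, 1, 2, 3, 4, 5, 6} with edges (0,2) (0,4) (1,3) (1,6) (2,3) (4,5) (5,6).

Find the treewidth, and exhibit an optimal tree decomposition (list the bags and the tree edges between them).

The largest bag has 3 vertices, giving width 2; this decomposition certifies tw(G) ≤ 2. For the lower bound, G contains the cycle 4–5–6–1–3–2–0–4, so G is not a forest; only forests have treewidth ≤ 1, hence tw(G) ≥ 2. Therefore the treewidth is 2.

Treewidth 2.
Bags: B1 = {4, 5, 6}  B2 = {1, 4, 6}  B3 = {1, 3, 4}  B4 = {2, 3, 4}  B5 = {0, 2, 4}
Tree: B1–B2, B2–B3, B3–B4, B4–B5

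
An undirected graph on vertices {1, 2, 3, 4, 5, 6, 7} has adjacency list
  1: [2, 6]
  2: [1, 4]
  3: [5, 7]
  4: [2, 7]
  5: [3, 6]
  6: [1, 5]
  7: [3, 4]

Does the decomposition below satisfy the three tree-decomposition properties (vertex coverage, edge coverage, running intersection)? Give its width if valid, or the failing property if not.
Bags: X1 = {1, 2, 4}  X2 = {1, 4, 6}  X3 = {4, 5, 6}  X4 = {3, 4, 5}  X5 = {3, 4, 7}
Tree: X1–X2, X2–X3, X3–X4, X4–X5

Checking the three conditions: (i) the bags cover all of {1, 2, 3, 4, 5, 6, 7}; (ii) for each edge, some bag contains both endpoints; (iii) the bags containing any fixed vertex form a subtree. All hold, so the decomposition is valid with width 3 − 1 = 2.

Yes; width 2.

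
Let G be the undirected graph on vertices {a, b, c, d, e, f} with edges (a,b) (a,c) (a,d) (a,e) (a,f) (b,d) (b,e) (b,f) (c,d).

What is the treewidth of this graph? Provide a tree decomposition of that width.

Treewidth 2.
One such decomposition:
Bags: B1 = {a, b, f}  B2 = {a, b, d}  B3 = {a, b, e}  B4 = {a, c, d}
Tree: B1–B2, B2–B3, B2–B4

Each bag holds 3 vertices, so the decomposition has width 2, which upper-bounds the treewidth. For the lower bound, the 3 vertices {a, c, d} are pairwise adjacent, and any tree decomposition puts a clique entirely inside one bag — forcing width ≥ 2. Hence tw(G) = 2 exactly.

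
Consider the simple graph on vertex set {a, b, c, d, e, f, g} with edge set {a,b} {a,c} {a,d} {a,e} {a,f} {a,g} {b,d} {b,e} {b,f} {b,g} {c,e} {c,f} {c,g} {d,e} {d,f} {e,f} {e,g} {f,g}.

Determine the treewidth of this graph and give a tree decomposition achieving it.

Treewidth 4.
One optimal decomposition is:
Bags: B1 = {a, b, e, f, g}  B2 = {a, b, d, e, f}  B3 = {a, c, e, f, g}
Tree: B1–B2, B1–B3

The largest bag has 5 vertices, giving width 4; this decomposition certifies tw(G) ≤ 4. Conversely, {a, c, e, f, g} is a clique of size 5, and the vertices of any clique must share a bag in every tree decomposition; so some bag has ≥ 5 vertices and tw(G) ≥ 4. The upper and lower bounds meet at 4, so that is the treewidth.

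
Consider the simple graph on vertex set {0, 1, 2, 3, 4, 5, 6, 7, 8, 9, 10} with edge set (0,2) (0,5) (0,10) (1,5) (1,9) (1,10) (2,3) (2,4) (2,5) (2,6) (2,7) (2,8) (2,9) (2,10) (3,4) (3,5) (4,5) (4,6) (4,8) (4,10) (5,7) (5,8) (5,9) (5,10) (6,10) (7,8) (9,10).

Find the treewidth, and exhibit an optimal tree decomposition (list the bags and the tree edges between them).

Treewidth 3.
Bags: B1 = {2, 4, 6, 10}  B2 = {2, 4, 5, 10}  B3 = {2, 4, 5, 8}  B4 = {2, 5, 9, 10}  B5 = {2, 3, 4, 5}  B6 = {1, 5, 9, 10}  B7 = {0, 2, 5, 10}  B8 = {2, 5, 7, 8}
Tree: B1–B2, B2–B3, B2–B4, B2–B5, B4–B6, B4–B7, B3–B8

Each bag holds 4 vertices, so the decomposition has width 3, which upper-bounds the treewidth. On the other hand G contains the 4-clique {1, 5, 9, 10}. A clique must lie in a single bag of any decomposition, so no decomposition can have width below 3. Combining the bounds, tw(G) = 3.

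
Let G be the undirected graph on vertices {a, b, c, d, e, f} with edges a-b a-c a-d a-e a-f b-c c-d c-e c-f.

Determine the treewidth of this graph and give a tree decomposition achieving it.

Treewidth 2.
One such decomposition:
Bags: B1 = {a, c, f}  B2 = {a, c, e}  B3 = {a, b, c}  B4 = {a, c, d}
Tree: B1–B2, B2–B3, B3–B4

Every bag has size at most 3, so the width is 3 − 1 = 2 and tw(G) ≤ 2. For the lower bound, the 3 vertices {a, c, d} are pairwise adjacent, and any tree decomposition puts a clique entirely inside one bag — forcing width ≥ 2. Combining the bounds, tw(G) = 2.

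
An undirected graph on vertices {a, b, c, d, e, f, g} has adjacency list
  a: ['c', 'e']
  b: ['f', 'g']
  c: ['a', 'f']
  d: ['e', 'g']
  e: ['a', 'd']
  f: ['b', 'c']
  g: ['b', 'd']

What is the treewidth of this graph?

A width-2 tree decomposition is:
Bags: B1 = {b, d, g}  B2 = {b, d, e}  B3 = {a, b, e}  B4 = {a, b, c}  B5 = {b, c, f}
Tree: B1–B2, B2–B3, B3–B4, B4–B5
The largest bag has 3 vertices, giving width 2; this decomposition certifies tw(G) ≤ 2. The edges b–g–d–e–a–c–f–b form a cycle, so G is not a tree and its treewidth is at least 2. Hence tw(G) = 2 exactly.

2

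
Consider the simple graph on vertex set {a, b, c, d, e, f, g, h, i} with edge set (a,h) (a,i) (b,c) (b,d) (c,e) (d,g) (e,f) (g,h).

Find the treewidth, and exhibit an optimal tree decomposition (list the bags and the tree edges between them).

Every bag has size at most 2, so the width is 2 − 1 = 1 and tw(G) ≤ 1. G has an edge, so its treewidth is at least 1. Combining the bounds, tw(G) = 1.

Treewidth 1.
Bags: B1 = {a, i}  B2 = {a, h}  B3 = {g, h}  B4 = {d, g}  B5 = {b, d}  B6 = {b, c}  B7 = {c, e}  B8 = {e, f}
Tree: B1–B2, B2–B3, B3–B4, B4–B5, B5–B6, B6–B7, B7–B8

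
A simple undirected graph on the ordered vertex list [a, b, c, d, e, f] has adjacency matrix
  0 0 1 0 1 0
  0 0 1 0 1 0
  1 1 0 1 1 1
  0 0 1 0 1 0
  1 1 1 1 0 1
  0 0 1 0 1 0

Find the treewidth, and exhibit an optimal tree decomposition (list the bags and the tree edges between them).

Treewidth 2.
One such decomposition:
Bags: B1 = {c, d, e}  B2 = {b, c, e}  B3 = {a, c, e}  B4 = {c, e, f}
Tree: B1–B2, B2–B3, B3–B4

Each bag holds 3 vertices, so the decomposition has width 2, which upper-bounds the treewidth. Conversely, {c, d, e} is a clique of size 3, and the vertices of any clique must share a bag in every tree decomposition; so some bag has ≥ 3 vertices and tw(G) ≥ 2. Hence tw(G) = 2 exactly.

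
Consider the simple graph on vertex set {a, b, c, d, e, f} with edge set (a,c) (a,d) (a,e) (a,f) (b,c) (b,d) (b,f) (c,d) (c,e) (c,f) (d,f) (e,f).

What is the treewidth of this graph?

A width-3 tree decomposition is:
Bags: B1 = {a, c, d, f}  B2 = {b, c, d, f}  B3 = {a, c, e, f}
Tree: B1–B2, B1–B3
Every bag has size at most 4, so the width is 4 − 1 = 3 and tw(G) ≤ 3. For the lower bound, the 4 vertices {a, c, d, f} are pairwise adjacent, and any tree decomposition puts a clique entirely inside one bag — forcing width ≥ 3. Combining the bounds, tw(G) = 3.

3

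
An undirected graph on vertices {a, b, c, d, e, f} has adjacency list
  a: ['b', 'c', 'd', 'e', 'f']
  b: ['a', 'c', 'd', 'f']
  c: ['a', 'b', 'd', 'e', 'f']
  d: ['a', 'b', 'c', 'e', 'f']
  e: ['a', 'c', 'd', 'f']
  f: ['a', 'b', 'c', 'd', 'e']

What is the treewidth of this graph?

A width-4 tree decomposition is:
Bags: B1 = {a, c, d, e, f}  B2 = {a, b, c, d, f}
Tree: B1–B2
Every bag has size at most 5, so the width is 5 − 1 = 4 and tw(G) ≤ 4. Conversely, {a, c, d, e, f} is a clique of size 5, and the vertices of any clique must share a bag in every tree decomposition; so some bag has ≥ 5 vertices and tw(G) ≥ 4. The upper and lower bounds meet at 4, so that is the treewidth.

4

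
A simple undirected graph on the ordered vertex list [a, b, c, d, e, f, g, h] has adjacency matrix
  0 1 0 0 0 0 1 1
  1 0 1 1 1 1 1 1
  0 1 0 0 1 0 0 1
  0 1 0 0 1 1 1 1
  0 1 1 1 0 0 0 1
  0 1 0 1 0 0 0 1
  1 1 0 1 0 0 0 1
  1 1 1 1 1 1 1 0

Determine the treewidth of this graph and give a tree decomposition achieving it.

Each bag holds 4 vertices, so the decomposition has width 3, which upper-bounds the treewidth. On the other hand G contains the 4-clique {b, d, g, h}. A clique must lie in a single bag of any decomposition, so no decomposition can have width below 3. Combining the bounds, tw(G) = 3.

Treewidth 3.
One optimal decomposition is:
Bags: B1 = {b, d, g, h}  B2 = {b, d, e, h}  B3 = {b, d, f, h}  B4 = {b, c, e, h}  B5 = {a, b, g, h}
Tree: B1–B2, B2–B3, B2–B4, B1–B5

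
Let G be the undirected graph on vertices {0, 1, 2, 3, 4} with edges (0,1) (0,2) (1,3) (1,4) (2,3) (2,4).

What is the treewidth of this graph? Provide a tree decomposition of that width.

Every bag has size at most 3, so the width is 3 − 1 = 2 and tw(G) ≤ 2. The edges 2–4–1–3–2 form a cycle, so G is not a tree and its treewidth is at least 2. Hence tw(G) = 2 exactly.

Treewidth 2.
One optimal decomposition is:
Bags: B1 = {1, 2, 4}  B2 = {1, 2, 3}  B3 = {0, 1, 2}
Tree: B1–B2, B2–B3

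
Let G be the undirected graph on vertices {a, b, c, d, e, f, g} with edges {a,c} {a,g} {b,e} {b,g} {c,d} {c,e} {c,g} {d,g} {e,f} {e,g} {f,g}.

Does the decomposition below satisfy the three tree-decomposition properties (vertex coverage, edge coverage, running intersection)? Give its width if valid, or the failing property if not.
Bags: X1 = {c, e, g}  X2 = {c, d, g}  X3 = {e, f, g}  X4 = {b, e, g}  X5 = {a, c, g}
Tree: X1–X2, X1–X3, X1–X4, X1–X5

Yes; width 2.

Checking the three conditions: (i) the bags cover all of {a, b, c, d, e, f, g}; (ii) for each edge, some bag contains both endpoints; (iii) the bags containing any fixed vertex form a subtree. All hold, so the decomposition is valid with width 3 − 1 = 2.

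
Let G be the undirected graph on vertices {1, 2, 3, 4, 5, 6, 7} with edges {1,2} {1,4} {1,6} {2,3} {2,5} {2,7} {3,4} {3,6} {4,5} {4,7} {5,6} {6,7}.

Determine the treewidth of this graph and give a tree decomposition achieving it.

Treewidth 3.
One optimal decomposition is:
Bags: B1 = {1, 2, 4, 6}  B2 = {2, 4, 6, 7}  B3 = {2, 3, 4, 6}  B4 = {2, 4, 5, 6}
Tree: B1–B2, B2–B3, B3–B4

Every bag has size at most 4, so the width is 4 − 1 = 3 and tw(G) ≤ 3. For the lower bound: the 4 vertex sets {1,6}, {4,7}, {2}, {3} are disjoint, each induces a connected subgraph, and every pair is joined by at least one edge of G. Contracting each set to a single vertex therefore yields K_{4} as a minor, and since treewidth is minor-monotone, tw(G) ≥ tw(K_{4}) = 3. The upper and lower bounds meet at 3, so that is the treewidth.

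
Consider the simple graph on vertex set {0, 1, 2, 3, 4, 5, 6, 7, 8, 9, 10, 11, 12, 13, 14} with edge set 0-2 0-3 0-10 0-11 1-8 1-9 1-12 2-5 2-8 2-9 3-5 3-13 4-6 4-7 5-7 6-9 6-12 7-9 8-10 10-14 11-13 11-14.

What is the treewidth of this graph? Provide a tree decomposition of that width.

Treewidth 3.
Bags: B1 = {10, 11, 13, 14}  B2 = {0, 10, 11, 13}  B3 = {0, 3, 10, 13}  B4 = {0, 3, 8, 10}  B5 = {0, 2, 3, 8}  B6 = {2, 3, 5, 8}  B7 = {1, 2, 5, 8}  B8 = {1, 2, 5, 9}  B9 = {1, 5, 7, 9}  B10 = {1, 7, 9, 12}  B11 = {6, 7, 9, 12}  B12 = {4, 6, 7, 12}
Tree: B1–B2, B2–B3, B3–B4, B4–B5, B5–B6, B6–B7, B7–B8, B8–B9, B9–B10, B10–B11, B11–B12

Each bag holds 4 vertices, so the decomposition has width 3, which upper-bounds the treewidth. For the lower bound: the 4 vertex sets {11,13,14}, {10}, {0}, {2,3,5,8} are disjoint, each induces a connected subgraph, and every pair is joined by at least one edge of G. Contracting each set to a single vertex therefore yields K_{4} as a minor, and since treewidth is minor-monotone, tw(G) ≥ tw(K_{4}) = 3. The upper and lower bounds meet at 3, so that is the treewidth.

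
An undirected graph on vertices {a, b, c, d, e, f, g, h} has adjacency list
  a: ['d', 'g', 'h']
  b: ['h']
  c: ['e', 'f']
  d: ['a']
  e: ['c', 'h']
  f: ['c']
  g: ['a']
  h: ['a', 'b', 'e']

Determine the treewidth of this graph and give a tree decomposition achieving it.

The largest bag has 2 vertices, giving width 1; this decomposition certifies tw(G) ≤ 1. Since G has at least one edge (e.g. a–h), it is not an edgeless graph, so tw(G) ≥ 1. Combining the bounds, tw(G) = 1.

Treewidth 1.
Bags: B1 = {a, h}  B2 = {b, h}  B3 = {e, h}  B4 = {c, e}  B5 = {c, f}  B6 = {a, d}  B7 = {a, g}
Tree: B1–B2, B2–B3, B3–B4, B4–B5, B1–B6, B1–B7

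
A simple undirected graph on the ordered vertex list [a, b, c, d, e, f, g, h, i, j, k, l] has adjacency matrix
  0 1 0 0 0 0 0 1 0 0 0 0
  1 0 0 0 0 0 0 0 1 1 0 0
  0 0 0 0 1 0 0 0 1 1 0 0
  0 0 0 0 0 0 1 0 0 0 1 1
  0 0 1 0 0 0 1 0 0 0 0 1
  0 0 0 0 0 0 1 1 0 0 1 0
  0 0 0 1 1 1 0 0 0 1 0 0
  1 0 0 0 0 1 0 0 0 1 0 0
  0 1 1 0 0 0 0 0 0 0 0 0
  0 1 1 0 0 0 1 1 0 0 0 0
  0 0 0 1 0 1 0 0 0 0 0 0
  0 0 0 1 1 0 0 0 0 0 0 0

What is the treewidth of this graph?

A width-3 tree decomposition is:
Bags: B1 = {d, e, k, l}  B2 = {d, e, g, k}  B3 = {e, f, g, k}  B4 = {c, e, f, g}  B5 = {c, f, g, j}  B6 = {c, f, h, j}  B7 = {c, h, i, j}  B8 = {b, h, i, j}  B9 = {a, b, h, i}
Tree: B1–B2, B2–B3, B3–B4, B4–B5, B5–B6, B6–B7, B7–B8, B8–B9
Each bag holds 4 vertices, so the decomposition has width 3, which upper-bounds the treewidth. For the lower bound: the 4 vertex sets {d,k,l}, {e}, {g}, {c,f,h,j} are disjoint, each induces a connected subgraph, and every pair is joined by at least one edge of G. Contracting each set to a single vertex therefore yields K_{4} as a minor, and since treewidth is minor-monotone, tw(G) ≥ tw(K_{4}) = 3. Hence tw(G) = 3 exactly.

3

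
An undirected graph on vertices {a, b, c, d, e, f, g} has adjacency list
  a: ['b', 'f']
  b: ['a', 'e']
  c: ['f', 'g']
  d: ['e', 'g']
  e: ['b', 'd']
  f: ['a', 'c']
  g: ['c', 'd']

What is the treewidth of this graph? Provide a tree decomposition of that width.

Treewidth 2.
One such decomposition:
Bags: B1 = {a, c, f}  B2 = {a, c, g}  B3 = {a, d, g}  B4 = {a, d, e}  B5 = {a, b, e}
Tree: B1–B2, B2–B3, B3–B4, B4–B5

Each bag holds 3 vertices, so the decomposition has width 2, which upper-bounds the treewidth. For the lower bound, G contains the cycle a–f–c–g–d–e–b–a, so G is not a forest; only forests have treewidth ≤ 1, hence tw(G) ≥ 2. The upper and lower bounds meet at 2, so that is the treewidth.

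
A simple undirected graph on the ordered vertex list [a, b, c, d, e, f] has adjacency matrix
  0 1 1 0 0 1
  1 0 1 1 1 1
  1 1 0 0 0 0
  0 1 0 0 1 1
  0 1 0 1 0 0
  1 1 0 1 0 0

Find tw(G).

A width-2 tree decomposition is:
Bags: B1 = {b, d, e}  B2 = {b, d, f}  B3 = {a, b, f}  B4 = {a, b, c}
Tree: B1–B2, B2–B3, B3–B4
The largest bag has 3 vertices, giving width 2; this decomposition certifies tw(G) ≤ 2. On the other hand G contains the 3-clique {b, d, e}. A clique must lie in a single bag of any decomposition, so no decomposition can have width below 2. Hence tw(G) = 2 exactly.

2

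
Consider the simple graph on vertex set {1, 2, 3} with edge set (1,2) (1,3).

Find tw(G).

1

A width-1 tree decomposition is:
Bags: B1 = {1, 3}  B2 = {1, 2}
Tree: B1–B2
Each bag holds 2 vertices, so the decomposition has width 1, which upper-bounds the treewidth. Any graph with an edge has treewidth ≥ 1, and G has the edge 1–3. Therefore the treewidth is 1.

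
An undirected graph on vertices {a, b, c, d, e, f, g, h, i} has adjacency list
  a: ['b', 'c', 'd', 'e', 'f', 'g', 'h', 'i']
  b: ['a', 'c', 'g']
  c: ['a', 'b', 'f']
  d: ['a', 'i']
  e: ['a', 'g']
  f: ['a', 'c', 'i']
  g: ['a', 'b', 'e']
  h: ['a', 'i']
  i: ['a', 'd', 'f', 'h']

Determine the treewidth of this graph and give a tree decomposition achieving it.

Treewidth 2.
Bags: B1 = {a, b, g}  B2 = {a, b, c}  B3 = {a, c, f}  B4 = {a, f, i}  B5 = {a, e, g}  B6 = {a, d, i}  B7 = {a, h, i}
Tree: B1–B2, B2–B3, B3–B4, B1–B5, B4–B6, B6–B7

The largest bag has 3 vertices, giving width 2; this decomposition certifies tw(G) ≤ 2. For the lower bound, the 3 vertices {a, e, g} are pairwise adjacent, and any tree decomposition puts a clique entirely inside one bag — forcing width ≥ 2. The upper and lower bounds meet at 2, so that is the treewidth.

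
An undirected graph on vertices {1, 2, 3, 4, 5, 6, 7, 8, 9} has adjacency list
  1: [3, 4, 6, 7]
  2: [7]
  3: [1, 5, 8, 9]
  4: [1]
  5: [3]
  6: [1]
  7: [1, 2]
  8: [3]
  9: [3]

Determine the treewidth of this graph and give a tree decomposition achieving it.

The largest bag has 2 vertices, giving width 1; this decomposition certifies tw(G) ≤ 1. G has an edge, so its treewidth is at least 1. Therefore the treewidth is 1.

Treewidth 1.
Bags: B1 = {3, 9}  B2 = {1, 3}  B3 = {1, 6}  B4 = {3, 5}  B5 = {3, 8}  B6 = {1, 4}  B7 = {1, 7}  B8 = {2, 7}
Tree: B1–B2, B2–B3, B2–B4, B1–B5, B2–B6, B2–B7, B7–B8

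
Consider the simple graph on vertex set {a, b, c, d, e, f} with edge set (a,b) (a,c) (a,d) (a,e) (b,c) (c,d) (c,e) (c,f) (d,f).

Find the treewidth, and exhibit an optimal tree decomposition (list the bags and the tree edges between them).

Treewidth 2.
One optimal decomposition is:
Bags: B1 = {a, b, c}  B2 = {a, c, e}  B3 = {a, c, d}  B4 = {c, d, f}
Tree: B1–B2, B2–B3, B3–B4

Each bag holds 3 vertices, so the decomposition has width 2, which upper-bounds the treewidth. On the other hand G contains the 3-clique {a, c, d}. A clique must lie in a single bag of any decomposition, so no decomposition can have width below 2. Combining the bounds, tw(G) = 2.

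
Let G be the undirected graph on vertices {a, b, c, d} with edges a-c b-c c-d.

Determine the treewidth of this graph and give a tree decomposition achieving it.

Treewidth 1.
One such decomposition:
Bags: B1 = {a, c}  B2 = {c, d}  B3 = {b, c}
Tree: B1–B2, B1–B3

The largest bag has 2 vertices, giving width 1; this decomposition certifies tw(G) ≤ 1. Since G has at least one edge (e.g. c–a), it is not an edgeless graph, so tw(G) ≥ 1. The upper and lower bounds meet at 1, so that is the treewidth.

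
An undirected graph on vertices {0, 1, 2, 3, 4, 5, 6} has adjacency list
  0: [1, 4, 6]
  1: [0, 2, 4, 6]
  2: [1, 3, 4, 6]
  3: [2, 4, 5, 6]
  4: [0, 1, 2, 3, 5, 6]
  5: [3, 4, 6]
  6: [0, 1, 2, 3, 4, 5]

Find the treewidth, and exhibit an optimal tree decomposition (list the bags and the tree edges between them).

Treewidth 3.
One optimal decomposition is:
Bags: B1 = {1, 2, 4, 6}  B2 = {0, 1, 4, 6}  B3 = {2, 3, 4, 6}  B4 = {3, 4, 5, 6}
Tree: B1–B2, B1–B3, B3–B4

The largest bag has 4 vertices, giving width 3; this decomposition certifies tw(G) ≤ 3. On the other hand G contains the 4-clique {0, 1, 4, 6}. A clique must lie in a single bag of any decomposition, so no decomposition can have width below 3. The upper and lower bounds meet at 3, so that is the treewidth.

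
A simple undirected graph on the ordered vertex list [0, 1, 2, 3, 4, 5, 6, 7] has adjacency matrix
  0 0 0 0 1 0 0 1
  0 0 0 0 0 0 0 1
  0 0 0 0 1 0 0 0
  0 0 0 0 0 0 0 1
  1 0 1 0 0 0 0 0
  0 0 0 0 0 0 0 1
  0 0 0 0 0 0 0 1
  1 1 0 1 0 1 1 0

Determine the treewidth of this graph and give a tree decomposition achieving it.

Each bag holds 2 vertices, so the decomposition has width 1, which upper-bounds the treewidth. Since G has at least one edge (e.g. 7–3), it is not an edgeless graph, so tw(G) ≥ 1. Therefore the treewidth is 1.

Treewidth 1.
Bags: B1 = {3, 7}  B2 = {0, 7}  B3 = {1, 7}  B4 = {6, 7}  B5 = {5, 7}  B6 = {0, 4}  B7 = {2, 4}
Tree: B1–B2, B1–B3, B1–B4, B2–B5, B2–B6, B6–B7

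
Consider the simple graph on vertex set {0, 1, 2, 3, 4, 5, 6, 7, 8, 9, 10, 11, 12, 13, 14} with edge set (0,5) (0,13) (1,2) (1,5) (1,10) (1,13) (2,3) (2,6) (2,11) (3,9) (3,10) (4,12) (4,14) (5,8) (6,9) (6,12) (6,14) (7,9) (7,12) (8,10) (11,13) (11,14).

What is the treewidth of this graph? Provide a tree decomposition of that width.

Treewidth 3.
One such decomposition:
Bags: B1 = {0, 5, 8, 10}  B2 = {0, 1, 5, 10}  B3 = {0, 1, 10, 13}  B4 = {1, 3, 10, 13}  B5 = {1, 2, 3, 13}  B6 = {2, 3, 11, 13}  B7 = {2, 3, 9, 11}  B8 = {2, 6, 9, 11}  B9 = {6, 9, 11, 14}  B10 = {6, 7, 9, 14}  B11 = {6, 7, 12, 14}  B12 = {4, 7, 12, 14}
Tree: B1–B2, B2–B3, B3–B4, B4–B5, B5–B6, B6–B7, B7–B8, B8–B9, B9–B10, B10–B11, B11–B12

Each bag holds 4 vertices, so the decomposition has width 3, which upper-bounds the treewidth. For the lower bound: the 4 vertex sets {0,5,8}, {10}, {1}, {2,3,11,13} are disjoint, each induces a connected subgraph, and every pair is joined by at least one edge of G. Contracting each set to a single vertex therefore yields K_{4} as a minor, and since treewidth is minor-monotone, tw(G) ≥ tw(K_{4}) = 3. Hence tw(G) = 3 exactly.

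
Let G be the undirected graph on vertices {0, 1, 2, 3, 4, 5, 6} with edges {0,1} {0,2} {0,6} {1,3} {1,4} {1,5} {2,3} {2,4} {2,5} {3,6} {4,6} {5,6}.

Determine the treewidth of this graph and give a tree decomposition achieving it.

Each bag holds 4 vertices, so the decomposition has width 3, which upper-bounds the treewidth. For the lower bound: the 4 vertex sets {5,6}, {1,3}, {2}, {4} are disjoint, each induces a connected subgraph, and every pair is joined by at least one edge of G. Contracting each set to a single vertex therefore yields K_{4} as a minor, and since treewidth is minor-monotone, tw(G) ≥ tw(K_{4}) = 3. Therefore the treewidth is 3.

Treewidth 3.
Bags: B1 = {1, 2, 5, 6}  B2 = {1, 2, 3, 6}  B3 = {1, 2, 4, 6}  B4 = {0, 1, 2, 6}
Tree: B1–B2, B2–B3, B3–B4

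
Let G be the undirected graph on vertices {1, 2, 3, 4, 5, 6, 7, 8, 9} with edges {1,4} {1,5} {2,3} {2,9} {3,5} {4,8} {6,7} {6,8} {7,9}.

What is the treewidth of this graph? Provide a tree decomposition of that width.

Each bag holds 3 vertices, so the decomposition has width 2, which upper-bounds the treewidth. Since 8–4–1–5–3–2–9–7–6–8 is a cycle in G, G is not acyclic. Forests are exactly the graphs of treewidth ≤ 1, so tw(G) ≥ 2. The upper and lower bounds meet at 2, so that is the treewidth.

Treewidth 2.
One such decomposition:
Bags: B1 = {1, 4, 8}  B2 = {1, 5, 8}  B3 = {3, 5, 8}  B4 = {2, 3, 8}  B5 = {2, 8, 9}  B6 = {7, 8, 9}  B7 = {6, 7, 8}
Tree: B1–B2, B2–B3, B3–B4, B4–B5, B5–B6, B6–B7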